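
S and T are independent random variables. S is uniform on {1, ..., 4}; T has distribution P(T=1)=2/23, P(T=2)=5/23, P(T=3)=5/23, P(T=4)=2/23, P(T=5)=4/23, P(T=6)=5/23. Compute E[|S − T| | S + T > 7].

57/25

P(S + T > 7) = 25/92.
Summing |S−T|·P(x,y) over outcomes with S + T > 7 gives 57/92.
E[|S − T| | S + T > 7] = (57/92) / (25/92) = 57/25.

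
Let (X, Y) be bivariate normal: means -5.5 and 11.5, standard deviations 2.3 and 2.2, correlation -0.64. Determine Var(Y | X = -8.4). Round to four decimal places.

For a bivariate normal, Var(Y | X=x) = σ_Y²(1 − ρ²).
Var(Y | X=-8.4) = (2.2)²·(1 − (-0.64)²) = 4.84·0.5904 = 2.8575.

2.8575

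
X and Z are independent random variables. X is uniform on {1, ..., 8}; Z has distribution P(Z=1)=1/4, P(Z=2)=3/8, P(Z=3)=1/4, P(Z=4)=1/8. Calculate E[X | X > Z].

P(X > Z) = 23/32.
Summing X·P(x,y) over outcomes with X > Z gives 255/64.
E[X | X > Z] = (255/64) / (23/32) = 255/46.

255/46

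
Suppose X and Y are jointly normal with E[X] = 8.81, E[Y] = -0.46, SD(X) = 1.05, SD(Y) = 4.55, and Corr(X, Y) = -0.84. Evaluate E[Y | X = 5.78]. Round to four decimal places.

10.5692

For a bivariate normal, E[Y | X=x] = μ_Y + ρ·(σ_Y/σ_X)·(x − μ_X).
E[Y | X=5.78] = -0.46 + (-0.84)·(4.55/1.05)·(5.78 − (8.81)) = -0.46 + (-3.64)·(-3.03) = 10.5692.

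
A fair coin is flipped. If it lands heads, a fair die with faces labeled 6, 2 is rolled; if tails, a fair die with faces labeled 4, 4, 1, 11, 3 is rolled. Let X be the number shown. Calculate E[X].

E[X | heads] = (6+2)/2 = 4.
E[X | tails] = (4+4+1+11+3)/5 = 23/5.
By the law of total expectation,
E[X] = (1/2)·(4) + (1/2)·(23/5) = 43/10.

43/10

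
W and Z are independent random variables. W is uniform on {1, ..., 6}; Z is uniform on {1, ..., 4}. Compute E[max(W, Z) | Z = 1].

7/2

Outcomes with Z = 1: (1,1), (2,1), (3,1), (4,1), (5,1), (6,1), each with probability 1/24.
E[max(W, Z) | Z = 1] = (1 + 2 + 3 + 4 + 5 + 6) / 6 = 7/2.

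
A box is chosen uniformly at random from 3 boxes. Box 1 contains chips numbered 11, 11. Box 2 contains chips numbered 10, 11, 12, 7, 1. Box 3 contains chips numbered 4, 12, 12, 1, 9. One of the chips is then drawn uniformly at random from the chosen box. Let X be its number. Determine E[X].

E[X | box 1] = (11+11)/2 = 11.
E[X | box 2] = (10+11+12+7+1)/5 = 41/5.
E[X | box 3] = (4+12+12+1+9)/5 = 38/5.
By the law of total expectation,
E[X] = (1/3)·(11) + (1/3)·(41/5) + (1/3)·(38/5) = 134/15.

134/15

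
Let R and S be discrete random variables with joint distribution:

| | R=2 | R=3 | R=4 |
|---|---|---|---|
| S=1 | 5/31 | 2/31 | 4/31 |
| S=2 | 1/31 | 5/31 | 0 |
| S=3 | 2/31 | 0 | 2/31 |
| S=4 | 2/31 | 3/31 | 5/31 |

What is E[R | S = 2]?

P(S = 2) = 6/31.
Σ R·P over the event = 2·(1/31) + 3·(5/31) = 17/31.
E[R | S = 2] = (17/31) / (6/31) = 17/6.

17/6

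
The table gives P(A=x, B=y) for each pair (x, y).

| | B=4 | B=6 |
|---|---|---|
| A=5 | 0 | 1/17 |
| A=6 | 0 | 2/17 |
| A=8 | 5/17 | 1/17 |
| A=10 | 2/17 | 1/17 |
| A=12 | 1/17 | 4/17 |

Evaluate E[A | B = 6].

P(B = 6) = 9/17.
Σ A·P over the event = 5·(1/17) + 6·(2/17) + 8·(1/17) + 10·(1/17) + 12·(4/17) = 83/17.
E[A | B = 6] = (83/17) / (9/17) = 83/9.

83/9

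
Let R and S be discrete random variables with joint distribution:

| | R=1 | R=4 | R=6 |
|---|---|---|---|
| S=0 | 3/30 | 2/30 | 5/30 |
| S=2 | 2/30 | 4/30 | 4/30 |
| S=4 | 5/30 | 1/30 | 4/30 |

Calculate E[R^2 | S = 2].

21

P(S = 2) = 1/3.
Σ R^2·P over the event = 1·(2/30) + 16·(4/30) + 36·(4/30) = 7.
E[R^2 | S = 2] = (7) / (1/3) = 21.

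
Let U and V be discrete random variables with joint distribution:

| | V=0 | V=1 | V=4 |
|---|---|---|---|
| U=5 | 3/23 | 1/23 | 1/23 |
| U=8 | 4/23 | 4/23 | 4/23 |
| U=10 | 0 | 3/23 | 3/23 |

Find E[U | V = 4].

P(V = 4) = 8/23.
Summing U·P(U=x,V=y) over the conditioning event gives 67/23.
E[U | V = 4] = (67/23) / (8/23) = 67/8.

67/8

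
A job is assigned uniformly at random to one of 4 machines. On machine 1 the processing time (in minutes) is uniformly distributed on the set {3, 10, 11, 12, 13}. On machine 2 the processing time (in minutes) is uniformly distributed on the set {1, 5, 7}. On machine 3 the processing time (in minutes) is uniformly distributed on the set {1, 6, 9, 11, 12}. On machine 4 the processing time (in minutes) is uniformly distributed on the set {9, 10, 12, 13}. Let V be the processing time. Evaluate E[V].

247/30

E[V | machine 1] = (3+10+11+12+13)/5 = 49/5.
E[V | machine 2] = (1+5+7)/3 = 13/3.
E[V | machine 3] = (1+6+9+11+12)/5 = 39/5.
E[V | machine 4] = (9+10+12+13)/4 = 11.
E[V] = (1/4)·(49/5) + (1/4)·(13/3) + (1/4)·(39/5) + (1/4)·(11) = 247/30.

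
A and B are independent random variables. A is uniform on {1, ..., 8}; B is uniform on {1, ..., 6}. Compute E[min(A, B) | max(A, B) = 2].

4/3

Outcomes with max(A, B) = 2: (1,2), (2,1), (2,2), each with probability 1/48.
E[min(A, B) | max(A, B) = 2] = (1 + 1 + 2) / 3 = 4/3.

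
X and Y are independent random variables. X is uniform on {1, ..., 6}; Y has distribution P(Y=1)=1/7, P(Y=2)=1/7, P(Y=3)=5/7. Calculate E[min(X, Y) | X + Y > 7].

32/11

P(X + Y > 7) = 11/42.
Summing min(X,Y)·P(x,y) over outcomes with X + Y > 7 gives 16/21.
E[min(X, Y) | X + Y > 7] = (16/21) / (11/42) = 32/11.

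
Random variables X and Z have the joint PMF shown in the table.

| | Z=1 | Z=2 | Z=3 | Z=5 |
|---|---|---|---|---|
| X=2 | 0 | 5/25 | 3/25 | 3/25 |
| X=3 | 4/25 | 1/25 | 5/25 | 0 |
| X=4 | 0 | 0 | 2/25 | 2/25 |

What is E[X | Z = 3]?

P(Z = 3) = 2/5.
Σ X·P over the event = 2·(3/25) + 3·(5/25) + 4·(2/25) = 29/25.
E[X | Z = 3] = (29/25) / (2/5) = 29/10.

29/10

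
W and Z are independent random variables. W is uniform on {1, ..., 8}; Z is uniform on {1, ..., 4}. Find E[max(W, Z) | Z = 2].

Outcomes with Z = 2: (1,2), (2,2), (3,2), (4,2), (5,2), (6,2), (7,2), (8,2), each with probability 1/32.
E[max(W, Z) | Z = 2] = (2 + 2 + 3 + 4 + 5 + 6 + 7 + 8) / 8 = 37/8.

37/8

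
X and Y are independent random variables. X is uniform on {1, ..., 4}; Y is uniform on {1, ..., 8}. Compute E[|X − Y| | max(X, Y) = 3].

Outcomes with max(X, Y) = 3: (1,3), (2,3), (3,1), (3,2), (3,3), each with probability 1/32.
E[|X − Y| | max(X, Y) = 3] = (2 + 1 + 2 + 1 + 0) / 5 = 6/5.

6/5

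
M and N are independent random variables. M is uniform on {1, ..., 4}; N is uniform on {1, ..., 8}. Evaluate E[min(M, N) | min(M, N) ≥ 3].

P(min(M, N) ≥ 3) = 3/8.
Summing min(M,N)·P(x,y) over outcomes with min(M, N) ≥ 3 gives 41/32.
E[min(M, N) | min(M, N) ≥ 3] = (41/32) / (3/8) = 41/12.

41/12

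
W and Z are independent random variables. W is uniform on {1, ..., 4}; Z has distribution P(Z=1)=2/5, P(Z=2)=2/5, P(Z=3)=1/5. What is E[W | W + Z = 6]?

P(W + Z = 6) = 3/20.
Summing W·P(x,y) over outcomes with W + Z = 6 gives 11/20.
E[W | W + Z = 6] = (11/20) / (3/20) = 11/3.

11/3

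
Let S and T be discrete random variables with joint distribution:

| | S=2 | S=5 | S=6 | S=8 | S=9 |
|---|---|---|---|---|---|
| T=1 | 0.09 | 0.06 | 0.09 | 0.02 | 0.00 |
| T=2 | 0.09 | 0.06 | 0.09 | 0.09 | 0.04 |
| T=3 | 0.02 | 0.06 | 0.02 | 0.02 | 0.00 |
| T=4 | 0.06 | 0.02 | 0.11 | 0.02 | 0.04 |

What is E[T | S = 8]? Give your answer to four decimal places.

P(S = 8) = 0.15.
Σ T·P over the event = 1·(0.02) + 2·(0.09) + 3·(0.02) + 4·(0.02) = 0.34.
E[T | S = 8] = (0.34) / (0.15) = 2.2667.

2.2667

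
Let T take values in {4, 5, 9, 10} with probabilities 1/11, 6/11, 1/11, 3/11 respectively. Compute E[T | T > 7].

P(T > 7) = 4/11.
Σ over the event: 9·1/11 + 10·3/11 = 39/11.
E[T | T > 7] = (39/11) / (4/11) = 39/4.

39/4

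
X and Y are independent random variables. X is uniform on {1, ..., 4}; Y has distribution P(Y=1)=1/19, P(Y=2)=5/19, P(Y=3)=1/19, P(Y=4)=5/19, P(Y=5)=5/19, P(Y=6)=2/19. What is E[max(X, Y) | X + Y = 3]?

P(X + Y = 3) = 3/38.
Summing max(X,Y)·P(x,y) over outcomes with X + Y = 3 gives 3/19.
E[max(X, Y) | X + Y = 3] = (3/19) / (3/38) = 2.

2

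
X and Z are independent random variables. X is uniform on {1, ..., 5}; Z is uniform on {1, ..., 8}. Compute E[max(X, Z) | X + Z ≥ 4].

195/37

P(X + Z ≥ 4) = 37/40.
Summing max(X,Z)·P(x,y) over outcomes with X + Z ≥ 4 gives 39/8.
E[max(X, Z) | X + Z ≥ 4] = (39/8) / (37/40) = 195/37.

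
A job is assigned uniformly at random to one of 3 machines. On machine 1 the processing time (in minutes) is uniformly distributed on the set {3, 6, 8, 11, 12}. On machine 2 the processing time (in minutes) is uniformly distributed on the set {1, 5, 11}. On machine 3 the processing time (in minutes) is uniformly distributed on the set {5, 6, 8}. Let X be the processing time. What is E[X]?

20/3

E[X | machine 1] = (3+6+8+11+12)/5 = 8.
E[X | machine 2] = (1+5+11)/3 = 17/3.
E[X | machine 3] = (5+6+8)/3 = 19/3.
E[X] = (1/3)·(8) + (1/3)·(17/3) + (1/3)·(19/3) = 20/3.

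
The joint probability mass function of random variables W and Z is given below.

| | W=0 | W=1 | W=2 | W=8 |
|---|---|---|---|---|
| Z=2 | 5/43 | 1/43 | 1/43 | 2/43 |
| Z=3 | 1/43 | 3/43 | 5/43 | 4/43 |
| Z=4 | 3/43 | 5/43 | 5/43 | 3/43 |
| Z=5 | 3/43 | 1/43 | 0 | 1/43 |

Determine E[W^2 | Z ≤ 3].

P(Z ≤ 3) = 22/43.
Σ W^2·P over the event = 0·(5/43) + 0·(1/43) + 1·(1/43) + 1·(3/43) + 4·(1/43) + 4·(5/43) + 64·(2/43) + 64·(4/43) = 412/43.
E[W^2 | Z ≤ 3] = (412/43) / (22/43) = 206/11.

206/11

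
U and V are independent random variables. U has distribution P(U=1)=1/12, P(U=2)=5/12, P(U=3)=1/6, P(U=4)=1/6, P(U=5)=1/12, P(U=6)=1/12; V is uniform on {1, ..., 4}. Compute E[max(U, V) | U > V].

P(U > V) = 23/48.
Summing max(U,V)·P(x,y) over outcomes with U > V gives 15/8.
E[max(U, V) | U > V] = (15/8) / (23/48) = 90/23.

90/23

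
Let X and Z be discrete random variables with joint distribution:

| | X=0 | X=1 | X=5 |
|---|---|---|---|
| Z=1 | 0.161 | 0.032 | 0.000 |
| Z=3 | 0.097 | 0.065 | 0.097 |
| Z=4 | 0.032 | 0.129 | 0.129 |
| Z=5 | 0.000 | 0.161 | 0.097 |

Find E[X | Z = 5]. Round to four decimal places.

2.5039

P(Z = 5) = 0.258.
Summing X·P(X=x,Z=y) over the conditioning event gives 0.646.
E[X | Z = 5] = (0.646) / (0.258) = 2.5039.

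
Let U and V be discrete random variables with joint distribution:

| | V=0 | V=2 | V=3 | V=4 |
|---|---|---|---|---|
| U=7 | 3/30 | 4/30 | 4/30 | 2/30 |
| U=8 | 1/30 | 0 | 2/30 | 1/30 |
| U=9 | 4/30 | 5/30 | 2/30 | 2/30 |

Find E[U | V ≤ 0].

P(V ≤ 0) = 4/15.
Σ U·P over the event = 7·(3/30) + 8·(1/30) + 9·(4/30) = 13/6.
E[U | V ≤ 0] = (13/6) / (4/15) = 65/8.

65/8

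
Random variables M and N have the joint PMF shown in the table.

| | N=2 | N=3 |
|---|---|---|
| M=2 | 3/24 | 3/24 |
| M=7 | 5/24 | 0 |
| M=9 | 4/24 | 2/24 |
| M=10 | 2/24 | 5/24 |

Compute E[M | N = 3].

P(N = 3) = 5/12.
Σ M·P over the event = 2·(3/24) + 9·(2/24) + 10·(5/24) = 37/12.
E[M | N = 3] = (37/12) / (5/12) = 37/5.

37/5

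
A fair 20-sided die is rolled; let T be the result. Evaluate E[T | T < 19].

P(T < 19) = 9/10.
E[T | T < 19] = (171/20) / (9/10) = 19/2.

19/2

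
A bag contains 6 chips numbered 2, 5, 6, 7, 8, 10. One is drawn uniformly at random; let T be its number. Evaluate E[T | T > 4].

P(T > 4) = 5/6.
Σ over the event: 5·1/6 + 6·1/6 + 7·1/6 + 8·1/6 + 10·1/6 = 6.
E[T | T > 4] = (6) / (5/6) = 36/5.

36/5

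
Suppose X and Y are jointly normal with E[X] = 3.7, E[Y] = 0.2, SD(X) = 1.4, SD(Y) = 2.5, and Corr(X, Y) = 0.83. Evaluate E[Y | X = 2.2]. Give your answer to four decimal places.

-2.0232

E[Y | X=x] = μ_Y + ρ(σ_Y/σ_X)(x − μ_X) for jointly normal variables.
E[Y | X=2.2] = 0.2 + (0.83)·(2.5/1.4)·(2.2 − (3.7)) = 0.2 + (1.4821)·(-1.5) = -2.0232.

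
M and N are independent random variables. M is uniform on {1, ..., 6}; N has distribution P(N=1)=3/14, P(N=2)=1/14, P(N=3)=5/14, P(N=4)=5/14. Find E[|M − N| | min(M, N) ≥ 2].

P(min(M, N) ≥ 2) = 55/84.
Summing |M−N|·P(x,y) over outcomes with min(M, N) ≥ 2 gives 25/28.
E[|M − N| | min(M, N) ≥ 2] = (25/28) / (55/84) = 15/11.

15/11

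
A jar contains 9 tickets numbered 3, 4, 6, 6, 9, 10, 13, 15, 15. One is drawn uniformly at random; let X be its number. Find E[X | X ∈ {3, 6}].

5

P(X ∈ {3, 6}) = 1/3.
Σ over the event: 3·1/9 + 6·2/9 = 5/3.
E[X | X ∈ {3, 6}] = (5/3) / (1/3) = 5.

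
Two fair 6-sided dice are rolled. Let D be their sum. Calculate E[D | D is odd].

P(D is odd) = 1/2.
Σ over the event: 3·1/18 + 5·1/9 + 7·1/6 + 9·1/9 + 11·1/18 = 7/2.
E[D | D is odd] = (7/2) / (1/2) = 7.

7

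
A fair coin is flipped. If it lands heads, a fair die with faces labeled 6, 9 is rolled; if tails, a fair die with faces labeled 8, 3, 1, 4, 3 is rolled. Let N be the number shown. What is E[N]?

E[N | heads] = (6+9)/2 = 15/2.
E[N | tails] = (8+3+1+4+3)/5 = 19/5.
E[N] = (1/2)·(15/2) + (1/2)·(19/5) = 113/20.

113/20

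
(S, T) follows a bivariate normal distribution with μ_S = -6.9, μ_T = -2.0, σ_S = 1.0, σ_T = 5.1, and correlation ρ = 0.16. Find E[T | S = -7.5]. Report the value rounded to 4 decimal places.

E[T | S=x] = μ_T + ρ(σ_T/σ_S)(x − μ_S) for jointly normal variables.
E[T | S=-7.5] = -2.0 + (0.16)·(5.1/1.0)·(-7.5 − (-6.9)) = -2.0 + (0.816)·(-0.6) = -2.4896.

-2.4896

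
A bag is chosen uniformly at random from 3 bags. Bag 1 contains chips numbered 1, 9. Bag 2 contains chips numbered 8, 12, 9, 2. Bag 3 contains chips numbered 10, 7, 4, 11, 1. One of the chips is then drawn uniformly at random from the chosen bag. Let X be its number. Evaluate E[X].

129/20

E[X | bag 1] = (1+9)/2 = 5.
E[X | bag 2] = (8+12+9+2)/4 = 31/4.
E[X | bag 3] = (10+7+4+11+1)/5 = 33/5.
E[X] = (1/3)·(5) + (1/3)·(31/4) + (1/3)·(33/5) = 129/20.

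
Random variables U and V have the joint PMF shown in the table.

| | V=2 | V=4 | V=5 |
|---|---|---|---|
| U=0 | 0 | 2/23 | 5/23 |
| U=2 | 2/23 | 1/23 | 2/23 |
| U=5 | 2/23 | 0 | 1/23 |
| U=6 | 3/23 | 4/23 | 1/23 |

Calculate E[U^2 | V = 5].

23/3

P(V = 5) = 9/23.
Summing U^2·P(U=x,V=y) over the conditioning event gives 3.
E[U^2 | V = 5] = (3) / (9/23) = 23/3.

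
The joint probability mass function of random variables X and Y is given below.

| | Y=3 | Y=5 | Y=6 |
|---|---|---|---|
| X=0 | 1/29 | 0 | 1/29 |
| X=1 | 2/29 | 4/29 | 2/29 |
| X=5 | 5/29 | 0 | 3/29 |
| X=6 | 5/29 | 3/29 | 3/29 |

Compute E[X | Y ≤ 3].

P(Y ≤ 3) = 13/29.
Σ X·P over the event = 0·(1/29) + 1·(2/29) + 5·(5/29) + 6·(5/29) = 57/29.
E[X | Y ≤ 3] = (57/29) / (13/29) = 57/13.

57/13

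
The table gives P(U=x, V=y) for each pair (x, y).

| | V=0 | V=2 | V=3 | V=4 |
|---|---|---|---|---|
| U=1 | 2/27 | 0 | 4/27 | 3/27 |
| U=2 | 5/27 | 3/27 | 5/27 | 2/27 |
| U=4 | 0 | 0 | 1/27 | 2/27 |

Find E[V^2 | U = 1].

P(U = 1) = 1/3.
Σ V^2·P over the event = 0·(2/27) + 9·(4/27) + 16·(3/27) = 28/9.
E[V^2 | U = 1] = (28/9) / (1/3) = 28/3.

28/3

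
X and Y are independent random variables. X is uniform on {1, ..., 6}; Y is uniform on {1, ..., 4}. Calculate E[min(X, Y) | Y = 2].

Outcomes with Y = 2: (1,2), (2,2), (3,2), (4,2), (5,2), (6,2), each with probability 1/24.
E[min(X, Y) | Y = 2] = (1 + 2 + 2 + 2 + 2 + 2) / 6 = 11/6.

11/6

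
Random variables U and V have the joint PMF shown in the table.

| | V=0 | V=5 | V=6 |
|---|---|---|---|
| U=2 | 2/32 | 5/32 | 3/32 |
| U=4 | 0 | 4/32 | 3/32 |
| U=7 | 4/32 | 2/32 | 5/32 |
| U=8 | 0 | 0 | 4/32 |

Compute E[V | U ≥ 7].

P(U ≥ 7) = 15/32.
Σ V·P over the event = 0·(4/32) + 5·(2/32) + 6·(5/32) + 6·(4/32) = 2.
E[V | U ≥ 7] = (2) / (15/32) = 64/15.

64/15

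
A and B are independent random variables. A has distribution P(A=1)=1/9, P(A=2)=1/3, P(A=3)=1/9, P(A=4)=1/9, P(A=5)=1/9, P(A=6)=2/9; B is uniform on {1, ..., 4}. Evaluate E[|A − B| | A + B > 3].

P(A + B > 3) = 31/36.
Summing |A−B|·P(x,y) over outcomes with A + B > 3 gives 31/18.
E[|A − B| | A + B > 3] = (31/18) / (31/36) = 2.

2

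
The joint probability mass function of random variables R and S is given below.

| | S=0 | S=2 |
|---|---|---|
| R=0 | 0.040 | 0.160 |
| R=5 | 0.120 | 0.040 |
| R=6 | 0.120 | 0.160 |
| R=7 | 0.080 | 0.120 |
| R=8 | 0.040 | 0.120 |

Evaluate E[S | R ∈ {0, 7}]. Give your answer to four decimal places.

P(R ∈ {0, 7}) = 0.400.
Σ S·P over the event = 0·(0.040) + 2·(0.160) + 0·(0.080) + 2·(0.120) = 0.560.
E[S | R ∈ {0, 7}] = (0.560) / (0.400) = 1.4000.

1.4000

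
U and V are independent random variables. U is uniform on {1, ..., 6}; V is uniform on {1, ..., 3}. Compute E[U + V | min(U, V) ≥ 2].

Outcomes with min(U, V) ≥ 2: (2,2), (2,3), (3,2), (3,3), (4,2), (4,3), (5,2), (5,3), (6,2), (6,3), each with probability 1/18.
E[U + V | min(U, V) ≥ 2] = (4 + 5 + 5 + 6 + 6 + 7 + 7 + 8 + 8 + 9) / 10 = 13/2.

13/2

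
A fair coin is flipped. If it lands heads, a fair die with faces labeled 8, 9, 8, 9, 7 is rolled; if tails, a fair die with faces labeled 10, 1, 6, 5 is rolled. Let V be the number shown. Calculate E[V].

137/20

E[V | heads] = (8+9+8+9+7)/5 = 41/5.
E[V | tails] = (10+1+6+5)/4 = 11/2.
E[V] = (1/2)·(41/5) + (1/2)·(11/2) = 137/20.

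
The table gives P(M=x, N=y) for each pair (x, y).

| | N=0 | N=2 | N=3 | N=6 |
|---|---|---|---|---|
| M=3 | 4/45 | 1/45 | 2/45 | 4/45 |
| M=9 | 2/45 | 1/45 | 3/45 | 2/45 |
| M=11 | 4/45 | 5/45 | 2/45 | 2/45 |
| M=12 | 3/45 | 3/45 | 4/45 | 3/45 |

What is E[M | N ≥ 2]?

147/16

P(N ≥ 2) = 32/45.
Summing M·P(M=x,N=y) over the conditioning event gives 98/15.
E[M | N ≥ 2] = (98/15) / (32/45) = 147/16.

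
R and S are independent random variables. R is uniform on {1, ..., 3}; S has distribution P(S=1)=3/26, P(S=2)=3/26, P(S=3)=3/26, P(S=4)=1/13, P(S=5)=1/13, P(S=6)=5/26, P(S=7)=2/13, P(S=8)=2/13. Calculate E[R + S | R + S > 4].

79/10

P(R + S > 4) = 10/13.
Summing (R+S)·P(x,y) over outcomes with R + S > 4 gives 79/13.
E[R + S | R + S > 4] = (79/13) / (10/13) = 79/10.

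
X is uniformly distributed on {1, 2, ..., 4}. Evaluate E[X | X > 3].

4

Given X > 3, X is equally likely to be any of {4}.
E[X | X > 3] = (4) / 1 = 4.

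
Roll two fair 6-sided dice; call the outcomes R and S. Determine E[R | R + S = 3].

3/2

P(R + S = 3) = 1/18.
Summing R·P(x,y) over outcomes with R + S = 3 gives 1/12.
E[R | R + S = 3] = (1/12) / (1/18) = 3/2.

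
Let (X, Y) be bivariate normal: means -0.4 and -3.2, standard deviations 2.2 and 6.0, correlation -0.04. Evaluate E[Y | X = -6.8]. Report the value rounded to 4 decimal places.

E[Y | X=x] = μ_Y + ρ(σ_Y/σ_X)(x − μ_X) for jointly normal variables.
E[Y | X=-6.8] = -3.2 + (-0.04)·(6.0/2.2)·(-6.8 − (-0.4)) = -3.2 + (-0.10909)·(-6.4) = -2.5018.

-2.5018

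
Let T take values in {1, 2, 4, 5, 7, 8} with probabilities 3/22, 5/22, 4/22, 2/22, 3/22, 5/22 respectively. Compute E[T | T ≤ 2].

P(T ≤ 2) = 4/11.
Σ over the event: 1·3/22 + 2·5/22 = 13/22.
E[T | T ≤ 2] = (13/22) / (4/11) = 13/8.

13/8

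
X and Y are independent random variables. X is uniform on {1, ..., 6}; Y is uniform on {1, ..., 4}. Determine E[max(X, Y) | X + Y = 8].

5

Outcomes with X + Y = 8: (4,4), (5,3), (6,2), each with probability 1/24.
E[max(X, Y) | X + Y = 8] = (4 + 5 + 6) / 3 = 5.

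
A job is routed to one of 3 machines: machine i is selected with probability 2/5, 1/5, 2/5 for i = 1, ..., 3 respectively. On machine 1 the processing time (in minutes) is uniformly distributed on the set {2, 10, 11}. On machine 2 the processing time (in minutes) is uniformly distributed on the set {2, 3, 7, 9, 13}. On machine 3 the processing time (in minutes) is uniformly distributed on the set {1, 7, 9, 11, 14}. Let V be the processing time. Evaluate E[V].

584/75

E[V | machine 1] = (2+10+11)/3 = 23/3.
E[V | machine 2] = (2+3+7+9+13)/5 = 34/5.
E[V | machine 3] = (1+7+9+11+14)/5 = 42/5.
By the law of total expectation,
E[V] = (2/5)·(23/3) + (1/5)·(34/5) + (2/5)·(42/5) = 584/75.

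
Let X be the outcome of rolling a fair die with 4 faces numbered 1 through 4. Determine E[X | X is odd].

2

Given X is odd, X is equally likely to be any of {1, 3}.
E[X | X is odd] = (1 + 3) / 2 = 2.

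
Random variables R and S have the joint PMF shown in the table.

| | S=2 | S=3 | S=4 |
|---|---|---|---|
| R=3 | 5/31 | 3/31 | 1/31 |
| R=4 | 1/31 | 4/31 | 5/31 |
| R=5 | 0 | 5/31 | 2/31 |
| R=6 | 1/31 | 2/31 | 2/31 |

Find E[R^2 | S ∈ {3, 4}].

P(S ∈ {3, 4}) = 24/31.
Σ R^2·P over the event = 9·(3/31) + 9·(1/31) + 16·(4/31) + 16·(5/31) + 25·(5/31) + 25·(2/31) + 36·(2/31) + 36·(2/31) = 499/31.
E[R^2 | S ∈ {3, 4}] = (499/31) / (24/31) = 499/24.

499/24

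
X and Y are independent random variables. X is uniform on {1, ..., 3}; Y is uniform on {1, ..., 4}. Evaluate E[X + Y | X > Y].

P(X > Y) = 1/4.
Summing (X+Y)·P(x,y) over outcomes with X > Y gives 1.
E[X + Y | X > Y] = (1) / (1/4) = 4.

4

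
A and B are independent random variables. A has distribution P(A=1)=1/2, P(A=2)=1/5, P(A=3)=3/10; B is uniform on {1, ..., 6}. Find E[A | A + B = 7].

9/5

P(A + B = 7) = 1/6.
Summing A·P(x,y) over outcomes with A + B = 7 gives 3/10.
E[A | A + B = 7] = (3/10) / (1/6) = 9/5.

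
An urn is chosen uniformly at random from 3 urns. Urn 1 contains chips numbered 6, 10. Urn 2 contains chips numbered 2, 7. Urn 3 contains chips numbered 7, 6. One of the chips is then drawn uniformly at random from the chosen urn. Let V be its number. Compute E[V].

19/3

E[V | urn 1] = (6+10)/2 = 8.
E[V | urn 2] = (2+7)/2 = 9/2.
E[V | urn 3] = (7+6)/2 = 13/2.
By the law of total expectation,
E[V] = (1/3)·(8) + (1/3)·(9/2) + (1/3)·(13/2) = 19/3.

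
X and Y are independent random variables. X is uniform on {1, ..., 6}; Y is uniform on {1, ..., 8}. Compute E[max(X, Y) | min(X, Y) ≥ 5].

53/8

Outcomes with min(X, Y) ≥ 5: (5,5), (5,6), (5,7), (5,8), (6,5), (6,6), (6,7), (6,8), each with probability 1/48.
E[max(X, Y) | min(X, Y) ≥ 5] = (5 + 6 + 7 + 8 + 6 + 6 + 7 + 8) / 8 = 53/8.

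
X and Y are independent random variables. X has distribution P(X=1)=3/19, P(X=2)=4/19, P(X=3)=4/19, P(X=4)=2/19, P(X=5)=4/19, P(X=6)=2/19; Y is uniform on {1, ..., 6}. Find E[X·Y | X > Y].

118/11

P(X > Y) = 22/57.
Summing XY·P(x,y) over outcomes with X > Y gives 236/57.
E[X·Y | X > Y] = (236/57) / (22/57) = 118/11.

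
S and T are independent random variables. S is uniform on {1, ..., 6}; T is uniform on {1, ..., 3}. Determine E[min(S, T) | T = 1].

Outcomes with T = 1: (1,1), (2,1), (3,1), (4,1), (5,1), (6,1), each with probability 1/18.
E[min(S, T) | T = 1] = (1 + 1 + 1 + 1 + 1 + 1) / 6 = 1.

1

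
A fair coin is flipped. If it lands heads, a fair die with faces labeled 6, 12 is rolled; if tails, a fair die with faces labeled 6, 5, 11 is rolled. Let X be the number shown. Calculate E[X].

E[X | heads] = (6+12)/2 = 9.
E[X | tails] = (6+5+11)/3 = 22/3.
By the law of total expectation,
E[X] = (1/2)·(9) + (1/2)·(22/3) = 49/6.

49/6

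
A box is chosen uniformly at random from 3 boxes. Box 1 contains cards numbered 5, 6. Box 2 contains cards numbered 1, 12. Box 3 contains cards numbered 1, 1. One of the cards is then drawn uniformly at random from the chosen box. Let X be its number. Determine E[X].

13/3

E[X | box 1] = (5+6)/2 = 11/2.
E[X | box 2] = (1+12)/2 = 13/2.
E[X | box 3] = (1+1)/2 = 1.
By the law of total expectation,
E[X] = (1/3)·(11/2) + (1/3)·(13/2) + (1/3)·(1) = 13/3.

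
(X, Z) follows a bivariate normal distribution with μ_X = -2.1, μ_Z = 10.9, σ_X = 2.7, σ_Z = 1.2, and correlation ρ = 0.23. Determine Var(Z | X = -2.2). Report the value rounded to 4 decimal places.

1.3638

The conditional variance in a bivariate normal is σ_Z²(1 − ρ²), independent of x.
Var(Z | X=-2.2) = (1.2)²·(1 − (0.23)²) = 1.44·0.9471 = 1.3638.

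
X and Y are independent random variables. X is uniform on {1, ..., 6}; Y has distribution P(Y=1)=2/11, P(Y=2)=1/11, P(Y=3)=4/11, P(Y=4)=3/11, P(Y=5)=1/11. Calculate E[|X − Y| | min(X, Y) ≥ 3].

5/4

P(min(X, Y) ≥ 3) = 16/33.
Summing |X−Y|·P(x,y) over outcomes with min(X, Y) ≥ 3 gives 20/33.
E[|X − Y| | min(X, Y) ≥ 3] = (20/33) / (16/33) = 5/4.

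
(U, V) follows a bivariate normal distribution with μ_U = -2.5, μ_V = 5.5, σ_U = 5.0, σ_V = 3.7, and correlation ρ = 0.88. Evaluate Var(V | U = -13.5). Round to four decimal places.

3.0885

The conditional variance in a bivariate normal is σ_V²(1 − ρ²), independent of x.
Var(V | U=-13.5) = (3.7)²·(1 − (0.88)²) = 13.69·0.2256 = 3.0885.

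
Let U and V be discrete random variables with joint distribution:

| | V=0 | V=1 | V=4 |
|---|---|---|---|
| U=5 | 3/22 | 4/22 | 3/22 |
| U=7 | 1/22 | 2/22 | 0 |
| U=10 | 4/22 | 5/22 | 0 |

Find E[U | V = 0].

31/4

P(V = 0) = 4/11.
Σ U·P over the event = 5·(3/22) + 7·(1/22) + 10·(4/22) = 31/11.
E[U | V = 0] = (31/11) / (4/11) = 31/4.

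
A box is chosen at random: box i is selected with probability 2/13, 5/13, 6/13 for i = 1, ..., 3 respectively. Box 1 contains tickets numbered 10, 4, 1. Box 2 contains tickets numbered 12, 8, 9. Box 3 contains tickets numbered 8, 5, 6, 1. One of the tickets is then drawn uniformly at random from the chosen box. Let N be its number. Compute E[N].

E[N | box 1] = (10+4+1)/3 = 5.
E[N | box 2] = (12+8+9)/3 = 29/3.
E[N | box 3] = (8+5+6+1)/4 = 5.
E[N] = (2/13)·(5) + (5/13)·(29/3) + (6/13)·(5) = 265/39.

265/39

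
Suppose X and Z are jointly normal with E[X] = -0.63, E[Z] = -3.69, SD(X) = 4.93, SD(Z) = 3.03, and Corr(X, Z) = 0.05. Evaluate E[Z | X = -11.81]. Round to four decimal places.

-4.0336

For a bivariate normal, E[Z | X=x] = μ_Z + ρ·(σ_Z/σ_X)·(x − μ_X).
E[Z | X=-11.81] = -3.69 + (0.05)·(3.03/4.93)·(-11.81 − (-0.63)) = -3.69 + (0.03073)·(-11.18) = -4.0336.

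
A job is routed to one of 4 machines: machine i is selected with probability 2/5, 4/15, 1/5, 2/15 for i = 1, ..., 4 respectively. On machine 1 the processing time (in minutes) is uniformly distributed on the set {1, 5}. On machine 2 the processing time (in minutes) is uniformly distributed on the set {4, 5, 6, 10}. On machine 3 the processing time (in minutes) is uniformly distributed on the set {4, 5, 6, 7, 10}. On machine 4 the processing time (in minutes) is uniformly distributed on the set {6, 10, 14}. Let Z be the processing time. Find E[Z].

137/25

E[Z | machine 1] = (1+5)/2 = 3.
E[Z | machine 2] = (4+5+6+10)/4 = 25/4.
E[Z | machine 3] = (4+5+6+7+10)/5 = 32/5.
E[Z | machine 4] = (6+10+14)/3 = 10.
E[Z] = (2/5)·(3) + (4/15)·(25/4) + (1/5)·(32/5) + (2/15)·(10) = 137/25.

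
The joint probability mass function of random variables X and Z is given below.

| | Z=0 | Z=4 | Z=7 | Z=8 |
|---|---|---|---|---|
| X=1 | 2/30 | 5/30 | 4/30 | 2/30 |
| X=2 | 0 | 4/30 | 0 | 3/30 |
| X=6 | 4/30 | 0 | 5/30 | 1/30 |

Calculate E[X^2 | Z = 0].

73/3

P(Z = 0) = 1/5.
Σ X^2·P over the event = 1·(2/30) + 36·(4/30) = 73/15.
E[X^2 | Z = 0] = (73/15) / (1/5) = 73/3.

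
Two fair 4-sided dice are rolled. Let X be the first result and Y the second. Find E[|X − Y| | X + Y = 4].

4/3

Outcomes with X + Y = 4: (1,3), (2,2), (3,1), each with probability 1/16.
E[|X − Y| | X + Y = 4] = (2 + 0 + 2) / 3 = 4/3.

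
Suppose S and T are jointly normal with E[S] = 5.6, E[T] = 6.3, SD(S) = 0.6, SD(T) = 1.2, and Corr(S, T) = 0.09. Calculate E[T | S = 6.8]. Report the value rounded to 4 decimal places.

6.5160

The regression of T on S has slope ρ·σ_T/σ_S and passes through (μ_S, μ_T).
E[T | S=6.8] = 6.3 + (0.09)·(1.2/0.6)·(6.8 − (5.6)) = 6.3 + (0.18)·(1.2) = 6.5160.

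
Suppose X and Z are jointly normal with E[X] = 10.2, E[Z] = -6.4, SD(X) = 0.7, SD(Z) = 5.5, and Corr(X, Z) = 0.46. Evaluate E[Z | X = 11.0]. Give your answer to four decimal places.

-3.5086

The regression of Z on X has slope ρ·σ_Z/σ_X and passes through (μ_X, μ_Z).
E[Z | X=11.0] = -6.4 + (0.46)·(5.5/0.7)·(11.0 − (10.2)) = -6.4 + (3.6143)·(0.8) = -3.5086.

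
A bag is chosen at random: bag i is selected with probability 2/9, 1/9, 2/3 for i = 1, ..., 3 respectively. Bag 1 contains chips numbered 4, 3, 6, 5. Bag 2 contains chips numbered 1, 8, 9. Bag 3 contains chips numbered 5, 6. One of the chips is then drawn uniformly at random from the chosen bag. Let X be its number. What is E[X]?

16/3

E[X | bag 1] = (4+3+6+5)/4 = 9/2.
E[X | bag 2] = (1+8+9)/3 = 6.
E[X | bag 3] = (5+6)/2 = 11/2.
By the law of total expectation,
E[X] = (2/9)·(9/2) + (1/9)·(6) + (2/3)·(11/2) = 16/3.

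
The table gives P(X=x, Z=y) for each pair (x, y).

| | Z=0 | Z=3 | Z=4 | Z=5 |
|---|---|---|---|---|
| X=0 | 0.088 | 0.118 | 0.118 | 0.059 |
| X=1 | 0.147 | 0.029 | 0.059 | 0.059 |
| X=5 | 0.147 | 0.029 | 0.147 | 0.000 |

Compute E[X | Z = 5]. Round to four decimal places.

P(Z = 5) = 0.118.
Σ X·P over the event = 0·(0.059) + 1·(0.059) = 0.059.
E[X | Z = 5] = (0.059) / (0.118) = 0.5000.

0.5000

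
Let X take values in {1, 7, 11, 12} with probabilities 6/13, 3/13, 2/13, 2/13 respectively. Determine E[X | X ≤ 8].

3

P(X ≤ 8) = 9/13.
Σ over the event: 1·6/13 + 7·3/13 = 27/13.
E[X | X ≤ 8] = (27/13) / (9/13) = 3.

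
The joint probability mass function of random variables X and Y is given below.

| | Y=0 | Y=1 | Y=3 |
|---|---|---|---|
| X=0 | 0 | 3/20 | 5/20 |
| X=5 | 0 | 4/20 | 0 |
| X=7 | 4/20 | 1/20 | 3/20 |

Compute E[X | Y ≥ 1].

P(Y ≥ 1) = 4/5.
Σ X·P over the event = 0·(3/20) + 0·(5/20) + 5·(4/20) + 7·(1/20) + 7·(3/20) = 12/5.
E[X | Y ≥ 1] = (12/5) / (4/5) = 3.

3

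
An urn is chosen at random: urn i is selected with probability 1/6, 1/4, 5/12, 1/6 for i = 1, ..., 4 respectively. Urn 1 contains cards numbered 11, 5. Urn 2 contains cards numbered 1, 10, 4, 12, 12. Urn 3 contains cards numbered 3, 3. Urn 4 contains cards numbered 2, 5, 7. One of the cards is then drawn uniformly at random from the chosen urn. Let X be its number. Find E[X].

E[X | urn 1] = (11+5)/2 = 8.
E[X | urn 2] = (1+10+4+12+12)/5 = 39/5.
E[X | urn 3] = (3+3)/2 = 3.
E[X | urn 4] = (2+5+7)/3 = 14/3.
E[X] = (1/6)·(8) + (1/4)·(39/5) + (5/12)·(3) + (1/6)·(14/3) = 239/45.

239/45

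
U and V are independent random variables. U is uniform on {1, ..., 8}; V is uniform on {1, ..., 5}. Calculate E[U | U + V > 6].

P(U + V > 6) = 5/8.
Summing U·P(x,y) over outcomes with U + V > 6 gives 29/8.
E[U | U + V > 6] = (29/8) / (5/8) = 29/5.

29/5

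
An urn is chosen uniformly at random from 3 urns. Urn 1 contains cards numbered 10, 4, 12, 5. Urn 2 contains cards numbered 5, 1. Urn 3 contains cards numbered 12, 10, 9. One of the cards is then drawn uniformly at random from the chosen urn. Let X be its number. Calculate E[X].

253/36

E[X | urn 1] = (10+4+12+5)/4 = 31/4.
E[X | urn 2] = (5+1)/2 = 3.
E[X | urn 3] = (12+10+9)/3 = 31/3.
E[X] = (1/3)·(31/4) + (1/3)·(3) + (1/3)·(31/3) = 253/36.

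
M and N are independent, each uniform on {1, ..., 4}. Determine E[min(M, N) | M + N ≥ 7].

Outcomes with M + N ≥ 7: (3,4), (4,3), (4,4), each with probability 1/16.
E[min(M, N) | M + N ≥ 7] = (3 + 3 + 4) / 3 = 10/3.

10/3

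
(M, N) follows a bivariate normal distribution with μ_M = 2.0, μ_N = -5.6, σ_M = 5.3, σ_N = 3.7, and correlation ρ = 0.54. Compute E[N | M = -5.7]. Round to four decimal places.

The regression of N on M has slope ρ·σ_N/σ_M and passes through (μ_M, μ_N).
E[N | M=-5.7] = -5.6 + (0.54)·(3.7/5.3)·(-5.7 − (2.0)) = -5.6 + (0.376981)·(-7.7) = -8.5028.

-8.5028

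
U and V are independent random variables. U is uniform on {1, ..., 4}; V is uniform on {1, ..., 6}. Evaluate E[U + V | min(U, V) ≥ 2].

P(min(U, V) ≥ 2) = 5/8.
Summing (U+V)·P(x,y) over outcomes with min(U, V) ≥ 2 gives 35/8.
E[U + V | min(U, V) ≥ 2] = (35/8) / (5/8) = 7.

7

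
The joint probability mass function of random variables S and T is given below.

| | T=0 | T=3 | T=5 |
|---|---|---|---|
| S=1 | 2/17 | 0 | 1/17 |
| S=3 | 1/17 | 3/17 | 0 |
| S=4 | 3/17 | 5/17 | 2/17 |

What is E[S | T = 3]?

P(T = 3) = 8/17.
Summing S·P(S=x,T=y) over the conditioning event gives 29/17.
E[S | T = 3] = (29/17) / (8/17) = 29/8.

29/8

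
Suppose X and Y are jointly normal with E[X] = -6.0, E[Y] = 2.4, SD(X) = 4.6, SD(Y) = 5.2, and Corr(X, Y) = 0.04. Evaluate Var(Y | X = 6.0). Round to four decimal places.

The conditional variance in a bivariate normal is σ_Y²(1 − ρ²), independent of x.
Var(Y | X=6.0) = (5.2)²·(1 − (0.04)²) = 27.04·0.9984 = 26.9967.

26.9967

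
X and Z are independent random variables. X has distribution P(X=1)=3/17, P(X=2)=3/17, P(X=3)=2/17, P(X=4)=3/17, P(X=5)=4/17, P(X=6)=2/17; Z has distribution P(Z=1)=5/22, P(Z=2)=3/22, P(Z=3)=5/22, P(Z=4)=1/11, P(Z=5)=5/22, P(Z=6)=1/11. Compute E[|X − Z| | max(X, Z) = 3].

71/56

P(max(X, Z) = 3) = 28/187.
Summing |X−Z|·P(x,y) over outcomes with max(X, Z) = 3 gives 71/374.
E[|X − Z| | max(X, Z) = 3] = (71/374) / (28/187) = 71/56.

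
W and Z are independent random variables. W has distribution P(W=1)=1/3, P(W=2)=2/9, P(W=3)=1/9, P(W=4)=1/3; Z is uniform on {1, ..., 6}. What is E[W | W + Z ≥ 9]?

27/7

P(W + Z ≥ 9) = 7/54.
Summing W·P(x,y) over outcomes with W + Z ≥ 9 gives 1/2.
E[W | W + Z ≥ 9] = (1/2) / (7/54) = 27/7.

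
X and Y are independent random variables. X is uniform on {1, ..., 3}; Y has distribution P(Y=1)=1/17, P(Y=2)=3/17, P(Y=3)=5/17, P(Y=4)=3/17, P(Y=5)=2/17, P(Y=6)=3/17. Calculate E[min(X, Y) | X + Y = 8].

P(X + Y = 8) = 5/51.
Summing min(X,Y)·P(x,y) over outcomes with X + Y = 8 gives 4/17.
E[min(X, Y) | X + Y = 8] = (4/17) / (5/51) = 12/5.

12/5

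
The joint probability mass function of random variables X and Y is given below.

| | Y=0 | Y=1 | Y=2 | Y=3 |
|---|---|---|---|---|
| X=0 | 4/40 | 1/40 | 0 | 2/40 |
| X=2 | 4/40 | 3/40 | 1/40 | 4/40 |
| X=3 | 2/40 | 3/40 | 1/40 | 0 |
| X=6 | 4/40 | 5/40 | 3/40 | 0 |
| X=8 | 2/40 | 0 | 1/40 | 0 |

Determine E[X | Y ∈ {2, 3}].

P(Y ∈ {2, 3}) = 3/10.
Σ X·P over the event = 0·(2/40) + 2·(1/40) + 2·(4/40) + 3·(1/40) + 6·(3/40) + 8·(1/40) = 39/40.
E[X | Y ∈ {2, 3}] = (39/40) / (3/10) = 13/4.

13/4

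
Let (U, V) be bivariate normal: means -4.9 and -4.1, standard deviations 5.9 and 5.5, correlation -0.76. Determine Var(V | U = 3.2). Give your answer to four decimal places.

Var(V | U=x) = (1 − ρ²)·σ_V².
Var(V | U=3.2) = (5.5)²·(1 − (-0.76)²) = 30.25·0.4224 = 12.7776.

12.7776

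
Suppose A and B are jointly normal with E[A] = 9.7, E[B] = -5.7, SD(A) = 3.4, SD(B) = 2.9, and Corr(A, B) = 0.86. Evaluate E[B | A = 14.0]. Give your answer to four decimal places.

E[B | A=x] = μ_B + ρ(σ_B/σ_A)(x − μ_A) for jointly normal variables.
E[B | A=14.0] = -5.7 + (0.86)·(2.9/3.4)·(14.0 − (9.7)) = -5.7 + (0.73353)·(4.3) = -2.5458.

-2.5458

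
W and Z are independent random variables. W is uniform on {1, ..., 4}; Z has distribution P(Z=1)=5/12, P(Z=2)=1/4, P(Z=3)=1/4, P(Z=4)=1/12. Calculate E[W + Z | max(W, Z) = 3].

P(max(W, Z) = 3) = 17/48.
Summing (W+Z)·P(x,y) over outcomes with max(W, Z) = 3 gives 5/3.
E[W + Z | max(W, Z) = 3] = (5/3) / (17/48) = 80/17.

80/17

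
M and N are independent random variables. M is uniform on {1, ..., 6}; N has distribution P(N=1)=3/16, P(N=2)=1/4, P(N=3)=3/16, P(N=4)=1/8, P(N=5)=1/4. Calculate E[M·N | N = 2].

7

P(N = 2) = 1/4.
Summing MN·P(x,y) over outcomes with N = 2 gives 7/4.
E[M·N | N = 2] = (7/4) / (1/4) = 7.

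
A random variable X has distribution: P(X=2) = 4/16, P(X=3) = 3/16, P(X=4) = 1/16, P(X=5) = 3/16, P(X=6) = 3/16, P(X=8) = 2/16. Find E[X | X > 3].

P(X > 3) = 9/16.
Σ over the event: 4·1/16 + 5·3/16 + 6·3/16 + 8·1/8 = 53/16.
E[X | X > 3] = (53/16) / (9/16) = 53/9.

53/9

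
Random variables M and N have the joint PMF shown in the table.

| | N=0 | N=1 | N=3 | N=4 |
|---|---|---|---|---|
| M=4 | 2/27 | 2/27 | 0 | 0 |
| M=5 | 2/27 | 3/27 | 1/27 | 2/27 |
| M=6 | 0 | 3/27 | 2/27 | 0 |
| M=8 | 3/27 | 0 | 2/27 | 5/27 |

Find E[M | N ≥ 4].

P(N ≥ 4) = 7/27.
Σ M·P over the event = 5·(2/27) + 8·(5/27) = 50/27.
E[M | N ≥ 4] = (50/27) / (7/27) = 50/7.

50/7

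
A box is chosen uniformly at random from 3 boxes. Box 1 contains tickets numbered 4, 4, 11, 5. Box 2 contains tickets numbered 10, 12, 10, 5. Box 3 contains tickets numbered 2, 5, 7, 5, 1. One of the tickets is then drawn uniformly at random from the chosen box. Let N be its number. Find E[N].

77/12

E[N | box 1] = (4+4+11+5)/4 = 6.
E[N | box 2] = (10+12+10+5)/4 = 37/4.
E[N | box 3] = (2+5+7+5+1)/5 = 4.
By the law of total expectation,
E[N] = (1/3)·(6) + (1/3)·(37/4) + (1/3)·(4) = 77/12.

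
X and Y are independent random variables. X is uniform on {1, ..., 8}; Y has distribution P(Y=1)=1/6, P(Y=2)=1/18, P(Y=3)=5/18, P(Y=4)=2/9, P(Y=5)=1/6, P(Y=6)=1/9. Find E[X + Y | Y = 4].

17/2

P(Y = 4) = 2/9.
Summing (X+Y)·P(x,y) over outcomes with Y = 4 gives 17/9.
E[X + Y | Y = 4] = (17/9) / (2/9) = 17/2.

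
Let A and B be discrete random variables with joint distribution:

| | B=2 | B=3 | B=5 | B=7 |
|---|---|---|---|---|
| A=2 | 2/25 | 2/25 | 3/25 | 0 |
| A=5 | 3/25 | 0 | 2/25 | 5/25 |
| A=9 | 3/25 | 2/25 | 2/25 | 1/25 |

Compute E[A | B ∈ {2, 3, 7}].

P(B ∈ {2, 3, 7}) = 18/25.
Σ A·P over the event = 2·(2/25) + 2·(2/25) + 5·(3/25) + 5·(5/25) + 9·(3/25) + 9·(2/25) + 9·(1/25) = 102/25.
E[A | B ∈ {2, 3, 7}] = (102/25) / (18/25) = 17/3.

17/3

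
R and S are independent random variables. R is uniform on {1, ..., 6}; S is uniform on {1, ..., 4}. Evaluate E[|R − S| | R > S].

P(R > S) = 7/12.
Summing |R−S|·P(x,y) over outcomes with R > S gives 17/12.
E[|R − S| | R > S] = (17/12) / (7/12) = 17/7.

17/7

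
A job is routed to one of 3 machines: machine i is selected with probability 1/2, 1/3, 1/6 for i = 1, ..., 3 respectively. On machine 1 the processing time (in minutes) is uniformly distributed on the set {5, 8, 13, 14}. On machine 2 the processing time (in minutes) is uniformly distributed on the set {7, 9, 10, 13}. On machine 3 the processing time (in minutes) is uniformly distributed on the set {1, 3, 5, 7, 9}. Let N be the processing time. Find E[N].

109/12

E[N | machine 1] = (5+8+13+14)/4 = 10.
E[N | machine 2] = (7+9+10+13)/4 = 39/4.
E[N | machine 3] = (1+3+5+7+9)/5 = 5.
By the law of total expectation,
E[N] = (1/2)·(10) + (1/3)·(39/4) + (1/6)·(5) = 109/12.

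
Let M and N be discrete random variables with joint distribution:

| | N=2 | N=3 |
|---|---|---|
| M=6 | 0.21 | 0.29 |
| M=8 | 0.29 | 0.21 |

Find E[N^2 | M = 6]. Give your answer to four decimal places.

P(M = 6) = 0.50.
Σ N^2·P over the event = 4·(0.21) + 9·(0.29) = 3.45.
E[N^2 | M = 6] = (3.45) / (0.50) = 6.9000.

6.9000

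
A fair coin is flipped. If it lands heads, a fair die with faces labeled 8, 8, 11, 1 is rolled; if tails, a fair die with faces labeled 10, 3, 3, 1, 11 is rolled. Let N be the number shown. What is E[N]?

E[N | heads] = (8+8+11+1)/4 = 7.
E[N | tails] = (10+3+3+1+11)/5 = 28/5.
E[N] = (1/2)·(7) + (1/2)·(28/5) = 63/10.

63/10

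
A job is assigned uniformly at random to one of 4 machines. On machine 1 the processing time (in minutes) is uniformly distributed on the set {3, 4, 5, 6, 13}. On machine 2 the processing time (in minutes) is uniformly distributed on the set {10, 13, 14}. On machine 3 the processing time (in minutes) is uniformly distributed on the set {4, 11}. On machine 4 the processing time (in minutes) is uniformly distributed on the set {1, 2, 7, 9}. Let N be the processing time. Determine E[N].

E[N | machine 1] = (3+4+5+6+13)/5 = 31/5.
E[N | machine 2] = (10+13+14)/3 = 37/3.
E[N | machine 3] = (4+11)/2 = 15/2.
E[N | machine 4] = (1+2+7+9)/4 = 19/4.
By the law of total expectation,
E[N] = (1/4)·(31/5) + (1/4)·(37/3) + (1/4)·(15/2) + (1/4)·(19/4) = 1847/240.

1847/240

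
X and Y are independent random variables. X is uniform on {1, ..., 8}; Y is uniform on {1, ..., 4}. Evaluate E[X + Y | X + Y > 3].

P(X + Y > 3) = 29/32.
Summing (X+Y)·P(x,y) over outcomes with X + Y > 3 gives 27/4.
E[X + Y | X + Y > 3] = (27/4) / (29/32) = 216/29.

216/29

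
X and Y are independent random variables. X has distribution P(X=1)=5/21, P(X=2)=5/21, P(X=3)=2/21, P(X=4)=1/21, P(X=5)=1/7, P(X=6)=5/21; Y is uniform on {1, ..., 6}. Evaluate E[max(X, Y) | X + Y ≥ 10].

P(X + Y ≥ 10) = 11/63.
Summing max(X,Y)·P(x,y) over outcomes with X + Y ≥ 10 gives 43/42.
E[max(X, Y) | X + Y ≥ 10] = (43/42) / (11/63) = 129/22.

129/22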